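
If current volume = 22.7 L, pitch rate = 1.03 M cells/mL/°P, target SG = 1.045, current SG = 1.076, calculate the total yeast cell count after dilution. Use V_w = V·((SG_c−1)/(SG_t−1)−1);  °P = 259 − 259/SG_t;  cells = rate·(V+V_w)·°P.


V_w = 22.7·((1.076−1)/(1.045−1)−1) = 15.6378
V_final = 22.7 + 15.6378 = 38.3378
°P = 259 − 259/1.045 = 11.1531
cells = 1.03·38.3378·11.1531

440.4130 billion cells


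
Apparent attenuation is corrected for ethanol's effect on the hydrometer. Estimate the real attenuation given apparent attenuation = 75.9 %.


RA = AA · 0.8192
RA = 75.9 · 0.8192

62.1773 %


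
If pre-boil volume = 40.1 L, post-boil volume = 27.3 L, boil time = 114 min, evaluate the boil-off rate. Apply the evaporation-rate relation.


rate = (V_pre − V_post) / (t_min/60)
rate = (40.1 − 27.3) / (114/60)

6.7368 L/hr


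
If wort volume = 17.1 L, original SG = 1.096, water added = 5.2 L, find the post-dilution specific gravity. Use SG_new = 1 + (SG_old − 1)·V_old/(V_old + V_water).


pts = (1.096 − 1)·1000·17.1/(17.1 + 5.2) = 73.6143
SG_new = 1 + 73.6143/1000

1.0736


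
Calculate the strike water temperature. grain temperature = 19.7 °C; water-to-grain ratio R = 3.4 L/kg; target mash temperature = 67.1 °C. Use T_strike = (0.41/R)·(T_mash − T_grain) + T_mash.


T_strike = (0.41/3.4)·(67.1 − 19.7) + 67.1

72.8159 °C


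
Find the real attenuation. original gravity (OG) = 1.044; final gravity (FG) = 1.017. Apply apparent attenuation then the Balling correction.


AA = (OG−FG)/(OG−1)·100;  RA = AA·0.8192
AA = (1.044 − 1.017)/(1.044 − 1)·100 = 61.3636
RA = 61.3636·0.8192

50.2691 %


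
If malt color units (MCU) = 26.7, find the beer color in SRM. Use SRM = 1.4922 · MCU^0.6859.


SRM = 1.4922 · 26.7^0.6859

14.1994 SRM


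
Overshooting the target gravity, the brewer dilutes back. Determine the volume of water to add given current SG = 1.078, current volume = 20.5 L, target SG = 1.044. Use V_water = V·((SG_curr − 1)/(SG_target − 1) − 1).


V_water = 20.5·((1.078 − 1)/(1.044 − 1) − 1)

15.8409 L


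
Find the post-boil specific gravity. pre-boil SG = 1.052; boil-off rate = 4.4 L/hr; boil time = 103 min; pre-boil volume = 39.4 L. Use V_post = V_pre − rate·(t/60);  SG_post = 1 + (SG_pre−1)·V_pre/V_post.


V_post = 39.4 − 4.4·(103/60) = 31.8467
SG_post = 1 + (1.052 − 1)·39.4/31.8467

1.0643


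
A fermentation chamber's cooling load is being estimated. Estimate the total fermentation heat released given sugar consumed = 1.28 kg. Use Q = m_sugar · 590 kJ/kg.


Q = 1.28 · 590

755.2000 kJ


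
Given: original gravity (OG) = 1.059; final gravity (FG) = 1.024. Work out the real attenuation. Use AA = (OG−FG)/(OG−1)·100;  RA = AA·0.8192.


AA = (1.059 − 1.024)/(1.059 − 1)·100 = 59.3220
RA = 59.3220·0.8192

48.5966 %


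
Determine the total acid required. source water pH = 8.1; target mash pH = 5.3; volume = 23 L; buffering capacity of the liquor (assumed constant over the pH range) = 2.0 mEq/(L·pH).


acid = buffering capacity · (pH_source − pH_target) · V
acid = 2.0 · (8.1 − 5.3) · 23

128.8000 mEq


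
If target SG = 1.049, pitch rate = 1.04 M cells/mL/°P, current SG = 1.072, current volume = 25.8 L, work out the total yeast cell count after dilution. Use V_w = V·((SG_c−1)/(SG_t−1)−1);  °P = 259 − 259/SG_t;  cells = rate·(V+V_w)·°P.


V_w = 25.8·((1.072−1)/(1.049−1)−1) = 12.1102
V_final = 25.8 + 12.1102 = 37.9102
°P = 259 − 259/1.049 = 12.0982
cells = 1.04·37.9102·12.0982

476.9906 billion cells


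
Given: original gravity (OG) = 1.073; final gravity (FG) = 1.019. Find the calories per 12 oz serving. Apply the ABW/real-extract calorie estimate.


ABW = (OG−FG)·131.25·0.79/FG;  °P = 259 − 259/SG (for OG→OE and FG→AE);  RE = 0.1808·OE + 0.8192·AE;  Cal = (6.9·ABW + 4·(RE−0.1))·FG·3.55
ABW = (1.073 − 1.019)·131.25·0.79/1.019 = 5.4947
OE = 259 − 259/1.073 = 17.6207 °P
AE = 259 − 259/1.019 = 4.8292 °P
RE = 0.1808·17.6207 + 0.8192·4.8292 = 7.1419 °P
Cal = (6.9·5.4947 + 4·(7.1419−0.1))·1.019·3.55

239.0460 kcal


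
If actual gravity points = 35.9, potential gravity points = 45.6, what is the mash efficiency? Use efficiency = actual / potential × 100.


efficiency = 35.9 / 45.6 × 100

78.7281 %


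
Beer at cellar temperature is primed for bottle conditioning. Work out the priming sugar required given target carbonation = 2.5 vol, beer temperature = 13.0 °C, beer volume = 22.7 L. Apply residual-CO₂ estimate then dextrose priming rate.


residual = 14.695·(0.01821 + 0.09011·e^(−0.04·T));  sugar = (target − residual)·4.0·V
residual = 14.695·(0.01821 + 0.09011·e^(−0.04·13.0)) = 1.0548
sugar = (2.5 − 1.0548)·4.0·22.7

131.2205 g


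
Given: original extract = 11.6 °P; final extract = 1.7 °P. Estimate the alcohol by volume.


SG = 259/(259 − P);  ABV = (OG − FG)·131.25
OG = 259/(259 − 11.6) = 1.0469
FG = 259/(259 − 1.7) = 1.0066
ABV = (1.0469 − 1.0066)·131.25

5.2868 % ABV


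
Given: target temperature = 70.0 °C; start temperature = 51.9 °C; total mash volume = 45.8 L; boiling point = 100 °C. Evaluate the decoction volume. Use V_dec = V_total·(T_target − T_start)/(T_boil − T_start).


V_dec = 45.8·(70.0 − 51.9)/(100 − 51.9)

17.2345 L


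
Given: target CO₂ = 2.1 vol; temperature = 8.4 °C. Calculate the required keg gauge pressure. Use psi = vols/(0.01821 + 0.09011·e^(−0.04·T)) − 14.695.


psi = 2.1/(0.01821 + 0.09011·e^(−0.04·8.4)) − 14.695

10.7273 psi


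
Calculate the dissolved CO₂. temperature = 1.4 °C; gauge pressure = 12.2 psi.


vols = (P + 14.695)·(0.01821 + 0.09011·e^(−0.04·T))
vols = (12.2 + 14.695)·(0.01821 + 0.09011·e^(−0.04·1.4))

2.7813 volumes


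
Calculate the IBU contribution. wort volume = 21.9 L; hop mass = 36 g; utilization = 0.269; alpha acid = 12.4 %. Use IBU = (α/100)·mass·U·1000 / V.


IBU = (12.4/100)·36·0.269·1000 / 21.9

54.8318 IBU


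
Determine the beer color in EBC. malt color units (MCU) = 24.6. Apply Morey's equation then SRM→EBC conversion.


SRM = 1.4922·MCU^0.6859;  EBC = SRM·1.97
SRM = 1.4922·24.6^0.6859 = 13.4236
EBC = 13.4236·1.97

26.4445 EBC


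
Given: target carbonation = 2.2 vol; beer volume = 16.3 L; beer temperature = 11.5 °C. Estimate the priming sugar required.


residual = 14.695·(0.01821 + 0.09011·e^(−0.04·T));  sugar = (target − residual)·4.0·V
residual = 14.695·(0.01821 + 0.09011·e^(−0.04·11.5)) = 1.1035
sugar = (2.2 − 1.1035)·4.0·16.3

71.4905 g


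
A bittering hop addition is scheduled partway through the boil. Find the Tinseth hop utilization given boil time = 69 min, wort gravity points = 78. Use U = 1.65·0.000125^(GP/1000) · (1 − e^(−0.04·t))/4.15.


bigness = 1.65·0.000125^(78/1000) = 0.8185
boil_factor = (1 − e^(−0.04·69))/4.15 = 0.2257
U = 0.8185 · 0.2257

0.1848


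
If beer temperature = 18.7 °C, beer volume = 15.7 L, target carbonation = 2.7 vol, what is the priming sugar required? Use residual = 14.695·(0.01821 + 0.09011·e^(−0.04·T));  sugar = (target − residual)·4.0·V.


residual = 14.695·(0.01821 + 0.09011·e^(−0.04·18.7)) = 0.8943
sugar = (2.7 − 0.8943)·4.0·15.7

113.3954 g


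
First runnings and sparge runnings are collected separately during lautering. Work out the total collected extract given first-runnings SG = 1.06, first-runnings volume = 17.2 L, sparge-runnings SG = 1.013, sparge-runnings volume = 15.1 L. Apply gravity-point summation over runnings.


total = Σ (SG_i − 1)·1000·V_i
first = (1.06 − 1)·1000·17.2 = 1032.0000
sparge = (1.013 − 1)·1000·15.1 = 196.3000
total = 1032.0000 + 196.3000

1228.3000 gravity·L


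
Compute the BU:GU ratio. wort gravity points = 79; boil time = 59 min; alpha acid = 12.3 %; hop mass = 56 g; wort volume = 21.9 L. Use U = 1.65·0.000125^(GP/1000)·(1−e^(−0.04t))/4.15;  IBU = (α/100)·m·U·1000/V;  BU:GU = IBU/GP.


U = 1.65·0.000125^(79/1000)·(1−e^(−0.04·59))/4.15 = 0.1770
IBU = (12.3/100)·56·0.1770·1000/21.9 = 55.6759
BU:GU = 55.6759/79

0.7048


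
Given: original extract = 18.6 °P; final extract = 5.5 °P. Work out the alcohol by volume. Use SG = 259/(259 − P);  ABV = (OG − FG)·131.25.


OG = 259/(259 − 18.6) = 1.0774
FG = 259/(259 − 5.5) = 1.0217
ABV = (1.0774 − 1.0217)·131.25

7.3073 % ABV


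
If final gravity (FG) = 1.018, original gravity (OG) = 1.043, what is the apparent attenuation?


AA = (OG − FG)/(OG − 1) · 100
AA = (1.043 − 1.018)/(1.043 − 1) · 100

58.1395 %


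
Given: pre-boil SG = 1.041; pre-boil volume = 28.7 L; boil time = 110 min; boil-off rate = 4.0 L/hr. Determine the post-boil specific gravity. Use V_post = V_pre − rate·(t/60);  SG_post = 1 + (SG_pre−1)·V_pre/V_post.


V_post = 28.7 − 4.0·(110/60) = 21.3667
SG_post = 1 + (1.041 − 1)·28.7/21.3667

1.0551


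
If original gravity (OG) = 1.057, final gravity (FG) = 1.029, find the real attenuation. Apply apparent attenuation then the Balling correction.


AA = (OG−FG)/(OG−1)·100;  RA = AA·0.8192
AA = (1.057 − 1.029)/(1.057 − 1)·100 = 49.1228
RA = 49.1228·0.8192

40.2414 %


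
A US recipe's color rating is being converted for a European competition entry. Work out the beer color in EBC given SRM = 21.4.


EBC = SRM · 1.97
EBC = 21.4 · 1.97

42.1580 EBC


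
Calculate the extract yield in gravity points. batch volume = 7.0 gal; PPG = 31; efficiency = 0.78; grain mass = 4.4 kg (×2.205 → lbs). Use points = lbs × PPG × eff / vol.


lbs = 4.4 × 2.205 = 9.7020
points = 9.7020 × 31 × 0.78 / 7.0

33.5135 points


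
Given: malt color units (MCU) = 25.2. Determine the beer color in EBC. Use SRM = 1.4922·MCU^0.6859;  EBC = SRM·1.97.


SRM = 1.4922·25.2^0.6859 = 13.6473
EBC = 13.6473·1.97

26.8852 EBC


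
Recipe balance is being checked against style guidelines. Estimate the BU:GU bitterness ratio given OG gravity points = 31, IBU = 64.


BU:GU = IBU / OG_points
BU:GU = 64 / 31

2.0645


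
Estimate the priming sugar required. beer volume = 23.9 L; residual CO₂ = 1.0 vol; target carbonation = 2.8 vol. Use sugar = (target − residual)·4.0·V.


sugar = (2.8 − 1.0)·4.0·23.9

172.0800 g


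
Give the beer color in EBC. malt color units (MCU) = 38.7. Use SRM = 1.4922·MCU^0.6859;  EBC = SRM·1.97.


SRM = 1.4922·38.7^0.6859 = 18.3163
EBC = 18.3163·1.97

36.0831 EBC


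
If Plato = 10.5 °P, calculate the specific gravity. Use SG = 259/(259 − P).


SG = 259/(259 − 10.5)

1.0423


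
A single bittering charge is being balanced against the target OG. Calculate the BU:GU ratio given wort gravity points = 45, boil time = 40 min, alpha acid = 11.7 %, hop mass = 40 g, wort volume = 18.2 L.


U = 1.65·0.000125^(GP/1000)·(1−e^(−0.04t))/4.15;  IBU = (α/100)·m·U·1000/V;  BU:GU = IBU/GP
U = 1.65·0.000125^(45/1000)·(1−e^(−0.04·40))/4.15 = 0.2118
IBU = (11.7/100)·40·0.2118·1000/18.2 = 54.4541
BU:GU = 54.4541/45

1.2101


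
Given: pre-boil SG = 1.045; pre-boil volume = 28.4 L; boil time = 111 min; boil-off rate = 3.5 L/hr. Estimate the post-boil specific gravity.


V_post = V_pre − rate·(t/60);  SG_post = 1 + (SG_pre−1)·V_pre/V_post
V_post = 28.4 − 3.5·(111/60) = 21.9250
SG_post = 1 + (1.045 − 1)·28.4/21.9250

1.0583


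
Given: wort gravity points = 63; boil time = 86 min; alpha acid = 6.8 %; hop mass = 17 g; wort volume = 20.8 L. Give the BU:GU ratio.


U = 1.65·0.000125^(GP/1000)·(1−e^(−0.04t))/4.15;  IBU = (α/100)·m·U·1000/V;  BU:GU = IBU/GP
U = 1.65·0.000125^(63/1000)·(1−e^(−0.04·86))/4.15 = 0.2185
IBU = (6.8/100)·17·0.2185·1000/20.8 = 12.1418
BU:GU = 12.1418/63

0.1927


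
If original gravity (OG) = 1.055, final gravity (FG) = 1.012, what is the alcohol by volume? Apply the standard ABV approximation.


ABV = (OG − FG) · 131.25
ABV = (1.055 − 1.012) · 131.25

5.6437 % ABV


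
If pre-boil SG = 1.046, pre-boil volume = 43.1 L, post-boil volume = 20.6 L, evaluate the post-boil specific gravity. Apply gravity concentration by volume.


SG_post = 1 + (SG_pre − 1)·V_pre/V_post
pts_pre = (1.046 − 1)·1000 = 46.0000
pts_post = 46.0000·43.1/20.6 = 96.2427
SG_post = 1 + 96.2427/1000

1.0962


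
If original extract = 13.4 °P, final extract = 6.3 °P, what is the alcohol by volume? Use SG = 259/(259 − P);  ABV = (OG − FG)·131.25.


OG = 259/(259 − 13.4) = 1.0546
FG = 259/(259 − 6.3) = 1.0249
ABV = (1.0546 − 1.0249)·131.25

3.8889 % ABV


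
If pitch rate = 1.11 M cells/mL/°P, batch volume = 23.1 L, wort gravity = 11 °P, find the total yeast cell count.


cells (billions) = rate · V_L · °P
cells = 1.11 · 23.1 · 11

282.0510 billion cells


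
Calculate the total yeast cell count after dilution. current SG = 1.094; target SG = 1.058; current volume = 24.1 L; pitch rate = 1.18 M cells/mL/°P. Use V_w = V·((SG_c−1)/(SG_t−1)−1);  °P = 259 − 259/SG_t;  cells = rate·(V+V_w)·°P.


V_w = 24.1·((1.094−1)/(1.058−1)−1) = 14.9586
V_final = 24.1 + 14.9586 = 39.0586
°P = 259 − 259/1.058 = 14.1985
cells = 1.18·39.0586·14.1985

654.3965 billion cells


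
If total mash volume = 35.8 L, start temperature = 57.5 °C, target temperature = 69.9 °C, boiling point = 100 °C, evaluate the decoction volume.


V_dec = V_total·(T_target − T_start)/(T_boil − T_start)
V_dec = 35.8·(69.9 − 57.5)/(100 − 57.5)

10.4452 L


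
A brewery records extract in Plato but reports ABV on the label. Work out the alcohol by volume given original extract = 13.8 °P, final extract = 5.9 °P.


SG = 259/(259 − P);  ABV = (OG − FG)·131.25
OG = 259/(259 − 13.8) = 1.0563
FG = 259/(259 − 5.9) = 1.0233
ABV = (1.0563 − 1.0233)·131.25

4.3273 % ABV


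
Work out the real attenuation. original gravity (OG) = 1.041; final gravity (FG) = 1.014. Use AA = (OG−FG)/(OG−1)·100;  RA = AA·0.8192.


AA = (1.041 − 1.014)/(1.041 − 1)·100 = 65.8537
RA = 65.8537·0.8192

53.9473 %


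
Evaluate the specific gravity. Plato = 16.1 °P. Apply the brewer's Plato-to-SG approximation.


SG = 259/(259 − P)
SG = 259/(259 − 16.1)

1.0663


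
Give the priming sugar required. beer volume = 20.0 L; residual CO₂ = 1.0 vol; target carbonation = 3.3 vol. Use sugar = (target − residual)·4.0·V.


sugar = (3.3 − 1.0)·4.0·20.0

184.0000 g


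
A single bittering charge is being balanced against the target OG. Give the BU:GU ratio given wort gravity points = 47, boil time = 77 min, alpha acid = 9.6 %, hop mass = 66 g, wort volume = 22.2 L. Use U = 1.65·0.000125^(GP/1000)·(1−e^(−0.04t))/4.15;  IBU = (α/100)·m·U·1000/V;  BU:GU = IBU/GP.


U = 1.65·0.000125^(47/1000)·(1−e^(−0.04·77))/4.15 = 0.2486
IBU = (9.6/100)·66·0.2486·1000/22.2 = 70.9610
BU:GU = 70.9610/47

1.5098


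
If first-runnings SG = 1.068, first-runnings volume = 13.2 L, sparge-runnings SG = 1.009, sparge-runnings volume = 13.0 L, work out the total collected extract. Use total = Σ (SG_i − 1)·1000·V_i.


first = (1.068 − 1)·1000·13.2 = 897.6000
sparge = (1.009 − 1)·1000·13.0 = 117.0000
total = 897.6000 + 117.0000

1014.6000 gravity·L


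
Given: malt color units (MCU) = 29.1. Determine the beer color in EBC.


SRM = 1.4922·MCU^0.6859;  EBC = SRM·1.97
SRM = 1.4922·29.1^0.6859 = 15.0630
EBC = 15.0630·1.97

29.6741 EBC


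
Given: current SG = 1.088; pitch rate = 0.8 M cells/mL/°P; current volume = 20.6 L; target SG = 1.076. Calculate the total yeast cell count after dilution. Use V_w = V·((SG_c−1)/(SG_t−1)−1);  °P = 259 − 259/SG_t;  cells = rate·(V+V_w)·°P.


V_w = 20.6·((1.088−1)/(1.076−1)−1) = 3.2526
V_final = 20.6 + 3.2526 = 23.8526
°P = 259 − 259/1.076 = 18.2937
cells = 0.8·23.8526·18.2937

349.0819 billion cells


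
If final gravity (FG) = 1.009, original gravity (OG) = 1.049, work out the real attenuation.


AA = (OG−FG)/(OG−1)·100;  RA = AA·0.8192
AA = (1.049 − 1.009)/(1.049 − 1)·100 = 81.6327
RA = 81.6327·0.8192

66.8735 %


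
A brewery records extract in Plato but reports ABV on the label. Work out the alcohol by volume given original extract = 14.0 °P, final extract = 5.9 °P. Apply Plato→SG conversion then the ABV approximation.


SG = 259/(259 − P);  ABV = (OG − FG)·131.25
OG = 259/(259 − 14.0) = 1.0571
FG = 259/(259 − 5.9) = 1.0233
ABV = (1.0571 − 1.0233)·131.25

4.4404 % ABV


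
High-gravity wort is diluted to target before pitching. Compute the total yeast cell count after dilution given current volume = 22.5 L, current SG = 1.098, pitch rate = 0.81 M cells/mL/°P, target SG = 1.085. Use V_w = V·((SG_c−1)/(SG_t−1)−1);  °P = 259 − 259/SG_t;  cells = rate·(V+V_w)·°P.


V_w = 22.5·((1.098−1)/(1.085−1)−1) = 3.4412
V_final = 22.5 + 3.4412 = 25.9412
°P = 259 − 259/1.085 = 20.2903
cells = 0.81·25.9412·20.2903

426.3474 billion cells


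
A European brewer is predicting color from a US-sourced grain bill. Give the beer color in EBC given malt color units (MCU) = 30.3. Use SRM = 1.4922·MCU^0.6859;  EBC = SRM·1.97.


SRM = 1.4922·30.3^0.6859 = 15.4863
EBC = 15.4863·1.97

30.5081 EBC


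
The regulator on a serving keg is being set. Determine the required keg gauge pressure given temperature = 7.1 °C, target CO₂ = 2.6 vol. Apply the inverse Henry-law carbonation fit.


psi = vols/(0.01821 + 0.09011·e^(−0.04·T)) − 14.695
psi = 2.6/(0.01821 + 0.09011·e^(−0.04·7.1)) − 14.695

15.5229 psi


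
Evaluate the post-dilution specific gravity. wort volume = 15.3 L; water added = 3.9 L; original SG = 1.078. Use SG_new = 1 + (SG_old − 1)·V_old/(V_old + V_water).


pts = (1.078 − 1)·1000·15.3/(15.3 + 3.9) = 62.1563
SG_new = 1 + 62.1563/1000

1.0622


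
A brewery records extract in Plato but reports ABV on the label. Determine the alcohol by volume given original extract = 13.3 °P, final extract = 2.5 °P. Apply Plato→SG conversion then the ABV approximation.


SG = 259/(259 − P);  ABV = (OG − FG)·131.25
OG = 259/(259 − 13.3) = 1.0541
FG = 259/(259 − 2.5) = 1.0097
ABV = (1.0541 − 1.0097)·131.25

5.8255 % ABV


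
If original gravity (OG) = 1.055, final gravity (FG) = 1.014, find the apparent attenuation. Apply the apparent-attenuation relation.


AA = (OG − FG)/(OG − 1) · 100
AA = (1.055 − 1.014)/(1.055 − 1) · 100

74.5455 %


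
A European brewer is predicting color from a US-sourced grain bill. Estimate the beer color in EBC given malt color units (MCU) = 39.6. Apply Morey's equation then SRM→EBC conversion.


SRM = 1.4922·MCU^0.6859;  EBC = SRM·1.97
SRM = 1.4922·39.6^0.6859 = 18.6074
EBC = 18.6074·1.97

36.6566 EBC


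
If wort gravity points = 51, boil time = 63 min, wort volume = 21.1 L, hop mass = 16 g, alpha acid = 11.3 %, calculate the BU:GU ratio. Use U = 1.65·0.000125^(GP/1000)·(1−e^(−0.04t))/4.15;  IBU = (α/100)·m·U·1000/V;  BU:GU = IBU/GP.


U = 1.65·0.000125^(51/1000)·(1−e^(−0.04·63))/4.15 = 0.2312
IBU = (11.3/100)·16·0.2312·1000/21.1 = 19.8091
BU:GU = 19.8091/51

0.3884


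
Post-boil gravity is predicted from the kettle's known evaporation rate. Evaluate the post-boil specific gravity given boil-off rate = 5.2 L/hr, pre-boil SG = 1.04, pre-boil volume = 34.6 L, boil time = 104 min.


V_post = V_pre − rate·(t/60);  SG_post = 1 + (SG_pre−1)·V_pre/V_post
V_post = 34.6 − 5.2·(104/60) = 25.5867
SG_post = 1 + (1.04 − 1)·34.6/25.5867

1.0541


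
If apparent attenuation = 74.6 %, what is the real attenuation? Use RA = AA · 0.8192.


RA = 74.6 · 0.8192

61.1123 %


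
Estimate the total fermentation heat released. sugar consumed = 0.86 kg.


Q = m_sugar · 590 kJ/kg
Q = 0.86 · 590

507.4000 kJ


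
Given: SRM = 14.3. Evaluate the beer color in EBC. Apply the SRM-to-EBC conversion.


EBC = SRM · 1.97
EBC = 14.3 · 1.97

28.1710 EBC


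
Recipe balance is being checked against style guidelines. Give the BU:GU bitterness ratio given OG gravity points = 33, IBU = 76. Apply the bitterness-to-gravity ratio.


BU:GU = IBU / OG_points
BU:GU = 76 / 33

2.3030


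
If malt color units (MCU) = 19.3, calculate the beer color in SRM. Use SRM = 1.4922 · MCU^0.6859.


SRM = 1.4922 · 19.3^0.6859

11.3656 SRM


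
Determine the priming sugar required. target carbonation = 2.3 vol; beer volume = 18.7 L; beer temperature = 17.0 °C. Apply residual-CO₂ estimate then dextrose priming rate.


residual = 14.695·(0.01821 + 0.09011·e^(−0.04·T));  sugar = (target − residual)·4.0·V
residual = 14.695·(0.01821 + 0.09011·e^(−0.04·17.0)) = 0.9384
sugar = (2.3 − 0.9384)·4.0·18.7

101.8446 g


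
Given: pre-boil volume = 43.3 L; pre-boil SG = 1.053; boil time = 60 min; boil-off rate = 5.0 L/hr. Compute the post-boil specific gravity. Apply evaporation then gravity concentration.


V_post = V_pre − rate·(t/60);  SG_post = 1 + (SG_pre−1)·V_pre/V_post
V_post = 43.3 − 5.0·(60/60) = 38.3000
SG_post = 1 + (1.053 − 1)·43.3/38.3000

1.0599


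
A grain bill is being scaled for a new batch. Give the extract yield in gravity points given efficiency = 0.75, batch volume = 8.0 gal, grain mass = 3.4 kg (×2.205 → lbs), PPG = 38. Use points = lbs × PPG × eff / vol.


lbs = 3.4 × 2.205 = 7.4970
points = 7.4970 × 38 × 0.75 / 8.0

26.7081 points


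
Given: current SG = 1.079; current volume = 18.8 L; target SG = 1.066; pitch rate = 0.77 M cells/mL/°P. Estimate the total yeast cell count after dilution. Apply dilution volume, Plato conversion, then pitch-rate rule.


V_w = V·((SG_c−1)/(SG_t−1)−1);  °P = 259 − 259/SG_t;  cells = rate·(V+V_w)·°P
V_w = 18.8·((1.079−1)/(1.066−1)−1) = 3.7030
V_final = 18.8 + 3.7030 = 22.5030
°P = 259 − 259/1.066 = 16.0356
cells = 0.77·22.5030·16.0356

277.8550 billion cells


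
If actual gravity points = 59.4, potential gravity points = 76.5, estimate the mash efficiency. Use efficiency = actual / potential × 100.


efficiency = 59.4 / 76.5 × 100

77.6471 %


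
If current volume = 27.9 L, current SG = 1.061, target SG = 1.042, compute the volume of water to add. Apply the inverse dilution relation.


V_water = V·((SG_curr − 1)/(SG_target − 1) − 1)
V_water = 27.9·((1.061 − 1)/(1.042 − 1) − 1)

12.6214 L


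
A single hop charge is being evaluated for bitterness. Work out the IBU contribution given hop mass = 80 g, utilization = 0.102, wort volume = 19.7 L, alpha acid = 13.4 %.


IBU = (α/100)·mass·U·1000 / V
IBU = (13.4/100)·80·0.102·1000 / 19.7

55.5046 IBU


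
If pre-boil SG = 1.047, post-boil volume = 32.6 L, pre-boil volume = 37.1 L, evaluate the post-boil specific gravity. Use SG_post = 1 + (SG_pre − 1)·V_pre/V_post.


pts_pre = (1.047 − 1)·1000 = 47.0000
pts_post = 47.0000·37.1/32.6 = 53.4877
SG_post = 1 + 53.4877/1000

1.0535


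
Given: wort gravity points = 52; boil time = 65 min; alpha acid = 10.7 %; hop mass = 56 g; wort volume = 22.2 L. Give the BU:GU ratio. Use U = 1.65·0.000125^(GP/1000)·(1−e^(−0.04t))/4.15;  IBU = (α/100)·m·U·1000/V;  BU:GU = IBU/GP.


U = 1.65·0.000125^(52/1000)·(1−e^(−0.04·65))/4.15 = 0.2307
IBU = (10.7/100)·56·0.2307·1000/22.2 = 62.2553
BU:GU = 62.2553/52

1.1972


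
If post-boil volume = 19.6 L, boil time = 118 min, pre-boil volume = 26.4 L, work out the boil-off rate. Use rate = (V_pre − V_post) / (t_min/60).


rate = (26.4 − 19.6) / (118/60)

3.4576 L/hr


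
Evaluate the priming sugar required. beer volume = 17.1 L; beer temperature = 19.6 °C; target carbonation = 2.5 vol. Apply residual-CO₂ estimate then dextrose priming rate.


residual = 14.695·(0.01821 + 0.09011·e^(−0.04·T));  sugar = (target − residual)·4.0·V
residual = 14.695·(0.01821 + 0.09011·e^(−0.04·19.6)) = 0.8722
sugar = (2.5 − 0.8722)·4.0·17.1

111.3430 g


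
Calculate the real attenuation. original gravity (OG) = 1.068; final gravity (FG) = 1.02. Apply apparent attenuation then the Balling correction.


AA = (OG−FG)/(OG−1)·100;  RA = AA·0.8192
AA = (1.068 − 1.02)/(1.068 − 1)·100 = 70.5882
RA = 70.5882·0.8192

57.8259 %


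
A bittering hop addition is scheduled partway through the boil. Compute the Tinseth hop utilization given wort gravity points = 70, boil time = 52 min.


U = 1.65·0.000125^(GP/1000) · (1 − e^(−0.04·t))/4.15
bigness = 1.65·0.000125^(70/1000) = 0.8796
boil_factor = (1 − e^(−0.04·52))/4.15 = 0.2109
U = 0.8796 · 0.2109

0.1855


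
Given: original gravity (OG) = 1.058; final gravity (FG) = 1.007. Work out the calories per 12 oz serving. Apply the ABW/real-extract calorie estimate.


ABW = (OG−FG)·131.25·0.79/FG;  °P = 259 − 259/SG (for OG→OE and FG→AE);  RE = 0.1808·OE + 0.8192·AE;  Cal = (6.9·ABW + 4·(RE−0.1))·FG·3.55
ABW = (1.058 − 1.007)·131.25·0.79/1.007 = 5.2513
OE = 259 − 259/1.058 = 14.1985 °P
AE = 259 − 259/1.007 = 1.8004 °P
RE = 0.1808·14.1985 + 0.8192·1.8004 = 4.0420 °P
Cal = (6.9·5.2513 + 4·(4.0420−0.1))·1.007·3.55

185.8989 kcal


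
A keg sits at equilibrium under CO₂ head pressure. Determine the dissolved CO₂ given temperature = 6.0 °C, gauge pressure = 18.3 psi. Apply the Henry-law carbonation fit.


vols = (P + 14.695)·(0.01821 + 0.09011·e^(−0.04·T))
vols = (18.3 + 14.695)·(0.01821 + 0.09011·e^(−0.04·6.0))

2.9396 volumes


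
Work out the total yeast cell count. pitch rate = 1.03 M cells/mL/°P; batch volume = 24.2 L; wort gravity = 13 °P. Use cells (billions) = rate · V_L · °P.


cells = 1.03 · 24.2 · 13

324.0380 billion cells


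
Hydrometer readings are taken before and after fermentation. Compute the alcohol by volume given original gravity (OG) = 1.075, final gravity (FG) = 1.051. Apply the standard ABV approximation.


ABV = (OG − FG) · 131.25
ABV = (1.075 − 1.051) · 131.25

3.1500 % ABV


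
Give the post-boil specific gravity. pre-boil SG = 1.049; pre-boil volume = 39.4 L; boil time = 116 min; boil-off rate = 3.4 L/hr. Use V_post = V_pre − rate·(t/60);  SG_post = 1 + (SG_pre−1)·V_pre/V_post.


V_post = 39.4 − 3.4·(116/60) = 32.8267
SG_post = 1 + (1.049 − 1)·39.4/32.8267

1.0588


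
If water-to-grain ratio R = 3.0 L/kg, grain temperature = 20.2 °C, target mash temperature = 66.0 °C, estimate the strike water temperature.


T_strike = (0.41/R)·(T_mash − T_grain) + T_mash
T_strike = (0.41/3.0)·(66.0 − 20.2) + 66.0

72.2593 °C


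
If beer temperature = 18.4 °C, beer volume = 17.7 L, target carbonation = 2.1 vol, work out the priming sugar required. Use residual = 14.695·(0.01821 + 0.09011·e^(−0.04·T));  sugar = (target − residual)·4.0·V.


residual = 14.695·(0.01821 + 0.09011·e^(−0.04·18.4)) = 0.9019
sugar = (2.1 − 0.9019)·4.0·17.7

84.8250 g


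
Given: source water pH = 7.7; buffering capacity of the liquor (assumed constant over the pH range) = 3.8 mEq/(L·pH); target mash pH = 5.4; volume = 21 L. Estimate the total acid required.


acid = buffering capacity · (pH_source − pH_target) · V
acid = 3.8 · (7.7 − 5.4) · 21

183.5400 mEq


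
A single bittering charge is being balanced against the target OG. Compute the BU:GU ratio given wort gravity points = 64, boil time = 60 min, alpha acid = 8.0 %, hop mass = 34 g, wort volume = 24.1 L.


U = 1.65·0.000125^(GP/1000)·(1−e^(−0.04t))/4.15;  IBU = (α/100)·m·U·1000/V;  BU:GU = IBU/GP
U = 1.65·0.000125^(64/1000)·(1−e^(−0.04·60))/4.15 = 0.2034
IBU = (8.0/100)·34·0.2034·1000/24.1 = 22.9556
BU:GU = 22.9556/64

0.3587


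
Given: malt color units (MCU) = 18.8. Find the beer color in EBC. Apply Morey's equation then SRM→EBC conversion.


SRM = 1.4922·MCU^0.6859;  EBC = SRM·1.97
SRM = 1.4922·18.8^0.6859 = 11.1628
EBC = 11.1628·1.97

21.9907 EBC


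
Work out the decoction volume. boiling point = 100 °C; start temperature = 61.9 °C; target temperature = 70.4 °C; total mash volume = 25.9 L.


V_dec = V_total·(T_target − T_start)/(T_boil − T_start)
V_dec = 25.9·(70.4 − 61.9)/(100 − 61.9)

5.7782 L


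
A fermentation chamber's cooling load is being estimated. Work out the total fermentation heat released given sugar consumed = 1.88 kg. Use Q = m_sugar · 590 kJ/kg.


Q = 1.88 · 590

1109.2000 kJ


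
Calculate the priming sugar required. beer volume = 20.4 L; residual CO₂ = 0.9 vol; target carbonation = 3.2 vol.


sugar = (target − residual)·4.0·V
sugar = (3.2 − 0.9)·4.0·20.4

187.6800 g


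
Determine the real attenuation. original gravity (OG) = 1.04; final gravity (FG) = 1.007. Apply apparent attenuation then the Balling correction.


AA = (OG−FG)/(OG−1)·100;  RA = AA·0.8192
AA = (1.04 − 1.007)/(1.04 − 1)·100 = 82.5000
RA = 82.5000·0.8192

67.5840 %


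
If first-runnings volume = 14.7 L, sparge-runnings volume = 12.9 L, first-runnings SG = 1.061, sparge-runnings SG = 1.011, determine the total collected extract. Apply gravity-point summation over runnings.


total = Σ (SG_i − 1)·1000·V_i
first = (1.061 − 1)·1000·14.7 = 896.7000
sparge = (1.011 − 1)·1000·12.9 = 141.9000
total = 896.7000 + 141.9000

1038.6000 gravity·L


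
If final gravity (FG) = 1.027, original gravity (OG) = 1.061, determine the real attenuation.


AA = (OG−FG)/(OG−1)·100;  RA = AA·0.8192
AA = (1.061 − 1.027)/(1.061 − 1)·100 = 55.7377
RA = 55.7377·0.8192

45.6603 %


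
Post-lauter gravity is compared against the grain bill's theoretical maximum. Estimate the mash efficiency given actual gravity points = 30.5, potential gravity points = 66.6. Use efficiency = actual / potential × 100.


efficiency = 30.5 / 66.6 × 100

45.7958 %


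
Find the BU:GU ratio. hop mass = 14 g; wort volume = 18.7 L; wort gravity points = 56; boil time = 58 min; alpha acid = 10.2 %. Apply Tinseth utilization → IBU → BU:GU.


U = 1.65·0.000125^(GP/1000)·(1−e^(−0.04t))/4.15;  IBU = (α/100)·m·U·1000/V;  BU:GU = IBU/GP
U = 1.65·0.000125^(56/1000)·(1−e^(−0.04·58))/4.15 = 0.2167
IBU = (10.2/100)·14·0.2167·1000/18.7 = 16.5510
BU:GU = 16.5510/56

0.2956


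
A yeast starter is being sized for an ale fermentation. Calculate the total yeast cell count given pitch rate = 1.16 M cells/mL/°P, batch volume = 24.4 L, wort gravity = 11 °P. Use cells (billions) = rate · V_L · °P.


cells = 1.16 · 24.4 · 11

311.3440 billion cells


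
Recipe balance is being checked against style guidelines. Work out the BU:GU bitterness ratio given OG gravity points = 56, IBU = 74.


BU:GU = IBU / OG_points
BU:GU = 74 / 56

1.3214


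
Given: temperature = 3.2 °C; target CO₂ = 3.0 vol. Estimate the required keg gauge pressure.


psi = vols/(0.01821 + 0.09011·e^(−0.04·T)) − 14.695
psi = 3.0/(0.01821 + 0.09011·e^(−0.04·3.2)) − 14.695

16.0763 psi


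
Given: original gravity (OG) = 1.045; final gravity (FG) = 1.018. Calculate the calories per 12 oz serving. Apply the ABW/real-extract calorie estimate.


ABW = (OG−FG)·131.25·0.79/FG;  °P = 259 − 259/SG (for OG→OE and FG→AE);  RE = 0.1808·OE + 0.8192·AE;  Cal = (6.9·ABW + 4·(RE−0.1))·FG·3.55
ABW = (1.045 − 1.018)·131.25·0.79/1.018 = 2.7501
OE = 259 − 259/1.045 = 11.1531 °P
AE = 259 − 259/1.018 = 4.5796 °P
RE = 0.1808·11.1531 + 0.8192·4.5796 = 5.7681 °P
Cal = (6.9·2.7501 + 4·(5.7681−0.1))·1.018·3.55

150.5106 kcal


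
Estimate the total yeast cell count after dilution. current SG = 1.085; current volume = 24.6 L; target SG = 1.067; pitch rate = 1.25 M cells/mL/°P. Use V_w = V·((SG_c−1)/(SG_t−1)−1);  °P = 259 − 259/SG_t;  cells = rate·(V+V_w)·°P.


V_w = 24.6·((1.085−1)/(1.067−1)−1) = 6.6090
V_final = 24.6 + 6.6090 = 31.2090
°P = 259 − 259/1.067 = 16.2634
cells = 1.25·31.2090·16.2634

634.4529 billion cells


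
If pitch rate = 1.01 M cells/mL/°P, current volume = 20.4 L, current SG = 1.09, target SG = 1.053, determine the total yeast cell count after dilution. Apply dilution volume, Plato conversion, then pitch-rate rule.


V_w = V·((SG_c−1)/(SG_t−1)−1);  °P = 259 − 259/SG_t;  cells = rate·(V+V_w)·°P
V_w = 20.4·((1.09−1)/(1.053−1)−1) = 14.2415
V_final = 20.4 + 14.2415 = 34.6415
°P = 259 − 259/1.053 = 13.0361
cells = 1.01·34.6415·13.0361

456.1056 billion cells


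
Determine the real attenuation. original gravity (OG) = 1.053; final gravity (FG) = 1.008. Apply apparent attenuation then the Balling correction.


AA = (OG−FG)/(OG−1)·100;  RA = AA·0.8192
AA = (1.053 − 1.008)/(1.053 − 1)·100 = 84.9057
RA = 84.9057·0.8192

69.5547 %


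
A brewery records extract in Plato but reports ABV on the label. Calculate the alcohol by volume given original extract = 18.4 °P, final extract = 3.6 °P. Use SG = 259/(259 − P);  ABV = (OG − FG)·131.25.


OG = 259/(259 − 18.4) = 1.0765
FG = 259/(259 − 3.6) = 1.0141
ABV = (1.0765 − 1.0141)·131.25

8.1874 % ABV


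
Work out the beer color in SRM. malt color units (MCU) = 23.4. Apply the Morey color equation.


SRM = 1.4922 · MCU^0.6859
SRM = 1.4922 · 23.4^0.6859

12.9710 SRM


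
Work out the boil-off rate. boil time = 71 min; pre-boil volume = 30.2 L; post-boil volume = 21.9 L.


rate = (V_pre − V_post) / (t_min/60)
rate = (30.2 − 21.9) / (71/60)

7.0141 L/hr


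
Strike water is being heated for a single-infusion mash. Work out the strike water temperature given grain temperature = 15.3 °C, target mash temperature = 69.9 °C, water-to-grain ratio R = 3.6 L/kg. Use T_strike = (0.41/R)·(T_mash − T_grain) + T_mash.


T_strike = (0.41/3.6)·(69.9 − 15.3) + 69.9

76.1183 °C


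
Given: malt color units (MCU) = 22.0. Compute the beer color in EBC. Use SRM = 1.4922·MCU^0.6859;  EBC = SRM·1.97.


SRM = 1.4922·22.0^0.6859 = 12.4335
EBC = 12.4335·1.97

24.4941 EBC


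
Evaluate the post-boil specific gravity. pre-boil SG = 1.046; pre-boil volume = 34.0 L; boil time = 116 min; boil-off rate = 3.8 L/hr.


V_post = V_pre − rate·(t/60);  SG_post = 1 + (SG_pre−1)·V_pre/V_post
V_post = 34.0 − 3.8·(116/60) = 26.6533
SG_post = 1 + (1.046 − 1)·34.0/26.6533

1.0587


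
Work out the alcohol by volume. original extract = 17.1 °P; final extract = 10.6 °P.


SG = 259/(259 − P);  ABV = (OG − FG)·131.25
OG = 259/(259 − 17.1) = 1.0707
FG = 259/(259 − 10.6) = 1.0427
ABV = (1.0707 − 1.0427)·131.25

3.6773 % ABV


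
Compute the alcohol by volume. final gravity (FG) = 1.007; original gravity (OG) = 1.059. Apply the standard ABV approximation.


ABV = (OG − FG) · 131.25
ABV = (1.059 − 1.007) · 131.25

6.8250 % ABV


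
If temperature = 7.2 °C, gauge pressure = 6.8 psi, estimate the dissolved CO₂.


vols = (P + 14.695)·(0.01821 + 0.09011·e^(−0.04·T))
vols = (6.8 + 14.695)·(0.01821 + 0.09011·e^(−0.04·7.2))

1.8436 volumes


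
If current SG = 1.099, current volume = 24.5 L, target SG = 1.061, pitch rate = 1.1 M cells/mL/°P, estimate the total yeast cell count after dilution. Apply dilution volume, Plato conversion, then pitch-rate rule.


V_w = V·((SG_c−1)/(SG_t−1)−1);  °P = 259 − 259/SG_t;  cells = rate·(V+V_w)·°P
V_w = 24.5·((1.099−1)/(1.061−1)−1) = 15.2623
V_final = 24.5 + 15.2623 = 39.7623
°P = 259 − 259/1.061 = 14.8907
cells = 1.1·39.7623·14.8907

651.2959 billion cells


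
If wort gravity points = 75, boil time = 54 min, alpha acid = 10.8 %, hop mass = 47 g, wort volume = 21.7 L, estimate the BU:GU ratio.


U = 1.65·0.000125^(GP/1000)·(1−e^(−0.04t))/4.15;  IBU = (α/100)·m·U·1000/V;  BU:GU = IBU/GP
U = 1.65·0.000125^(75/1000)·(1−e^(−0.04·54))/4.15 = 0.1793
IBU = (10.8/100)·47·0.1793·1000/21.7 = 41.9324
BU:GU = 41.9324/75

0.5591


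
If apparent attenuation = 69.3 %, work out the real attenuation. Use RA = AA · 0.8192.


RA = 69.3 · 0.8192

56.7706 %


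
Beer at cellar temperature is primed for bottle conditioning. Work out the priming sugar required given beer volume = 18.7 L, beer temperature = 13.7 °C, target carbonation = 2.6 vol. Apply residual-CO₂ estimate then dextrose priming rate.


residual = 14.695·(0.01821 + 0.09011·e^(−0.04·T));  sugar = (target − residual)·4.0·V
residual = 14.695·(0.01821 + 0.09011·e^(−0.04·13.7)) = 1.0331
sugar = (2.6 − 1.0331)·4.0·18.7

117.2039 g


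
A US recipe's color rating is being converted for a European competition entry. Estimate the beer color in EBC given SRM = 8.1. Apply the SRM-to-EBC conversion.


EBC = SRM · 1.97
EBC = 8.1 · 1.97

15.9570 EBC


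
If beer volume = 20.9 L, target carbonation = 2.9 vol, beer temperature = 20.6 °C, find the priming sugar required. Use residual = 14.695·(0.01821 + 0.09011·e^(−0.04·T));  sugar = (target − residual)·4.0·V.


residual = 14.695·(0.01821 + 0.09011·e^(−0.04·20.6)) = 0.8485
sugar = (2.9 − 0.8485)·4.0·20.9

171.5077 g


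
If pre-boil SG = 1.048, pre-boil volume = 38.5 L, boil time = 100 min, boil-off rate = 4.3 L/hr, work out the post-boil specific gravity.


V_post = V_pre − rate·(t/60);  SG_post = 1 + (SG_pre−1)·V_pre/V_post
V_post = 38.5 − 4.3·(100/60) = 31.3333
SG_post = 1 + (1.048 − 1)·38.5/31.3333

1.0590


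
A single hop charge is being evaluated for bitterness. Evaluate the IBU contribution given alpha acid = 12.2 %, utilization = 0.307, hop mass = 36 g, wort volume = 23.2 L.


IBU = (α/100)·mass·U·1000 / V
IBU = (12.2/100)·36·0.307·1000 / 23.2

58.1183 IBU


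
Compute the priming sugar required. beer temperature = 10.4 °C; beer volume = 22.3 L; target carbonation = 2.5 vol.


residual = 14.695·(0.01821 + 0.09011·e^(−0.04·T));  sugar = (target − residual)·4.0·V
residual = 14.695·(0.01821 + 0.09011·e^(−0.04·10.4)) = 1.1411
sugar = (2.5 − 1.1411)·4.0·22.3

121.2119 g


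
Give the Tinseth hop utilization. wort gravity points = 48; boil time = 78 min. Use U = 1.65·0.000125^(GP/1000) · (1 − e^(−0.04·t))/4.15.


bigness = 1.65·0.000125^(48/1000) = 1.0719
boil_factor = (1 − e^(−0.04·78))/4.15 = 0.2303
U = 1.0719 · 0.2303

0.2469


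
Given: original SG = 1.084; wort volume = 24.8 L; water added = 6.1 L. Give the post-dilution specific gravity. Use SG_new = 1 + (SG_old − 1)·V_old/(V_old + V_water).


pts = (1.084 − 1)·1000·24.8/(24.8 + 6.1) = 67.4175
SG_new = 1 + 67.4175/1000

1.0674


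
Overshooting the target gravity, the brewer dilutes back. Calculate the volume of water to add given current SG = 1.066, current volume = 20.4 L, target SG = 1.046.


V_water = V·((SG_curr − 1)/(SG_target − 1) − 1)
V_water = 20.4·((1.066 − 1)/(1.046 − 1) − 1)

8.8696 L


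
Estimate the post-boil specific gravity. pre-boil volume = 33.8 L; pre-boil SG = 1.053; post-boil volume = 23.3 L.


SG_post = 1 + (SG_pre − 1)·V_pre/V_post
pts_pre = (1.053 − 1)·1000 = 53.0000
pts_post = 53.0000·33.8/23.3 = 76.8841
SG_post = 1 + 76.8841/1000

1.0769


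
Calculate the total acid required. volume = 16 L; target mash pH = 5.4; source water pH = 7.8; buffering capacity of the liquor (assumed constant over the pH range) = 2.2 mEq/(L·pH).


acid = buffering capacity · (pH_source − pH_target) · V
acid = 2.2 · (7.8 − 5.4) · 16

84.4800 mEq


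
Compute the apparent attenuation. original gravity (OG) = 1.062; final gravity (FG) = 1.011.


AA = (OG − FG)/(OG − 1) · 100
AA = (1.062 − 1.011)/(1.062 − 1) · 100

82.2581 %


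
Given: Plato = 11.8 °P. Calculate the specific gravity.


SG = 259/(259 − P)
SG = 259/(259 − 11.8)

1.0477
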